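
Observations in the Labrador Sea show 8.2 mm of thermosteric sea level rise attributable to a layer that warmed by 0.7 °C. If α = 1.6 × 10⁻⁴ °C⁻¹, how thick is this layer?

73.2 m

H = Δh/(αΔT) = 0.0082 / (1.6×10⁻⁴ × 0.7) ≈ 73.21 m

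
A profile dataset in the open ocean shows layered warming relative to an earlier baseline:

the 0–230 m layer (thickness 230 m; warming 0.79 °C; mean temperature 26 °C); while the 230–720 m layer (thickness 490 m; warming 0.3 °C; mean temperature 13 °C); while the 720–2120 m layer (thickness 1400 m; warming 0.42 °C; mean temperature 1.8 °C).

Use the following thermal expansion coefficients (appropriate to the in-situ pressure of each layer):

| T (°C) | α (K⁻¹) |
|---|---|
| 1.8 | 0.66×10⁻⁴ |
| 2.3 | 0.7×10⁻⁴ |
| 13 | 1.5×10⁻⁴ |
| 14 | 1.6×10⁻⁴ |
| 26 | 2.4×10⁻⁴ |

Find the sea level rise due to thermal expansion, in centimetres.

Δh = 10.4 cm

Layer 1 at 26 °C → α = 2.4×10⁻⁴ K⁻¹
Layer 2 at 13 °C → α = 1.5×10⁻⁴ K⁻¹
Layer 3 at 1.8 °C → α = 0.66×10⁻⁴ K⁻¹
0–230 m: 2.4×10⁻⁴ × 230 × 0.79 = 0.043608 m
Layer 2: 0.3 × 490 × 1.5×10⁻⁴ = 0.02205 m
Layer 3: 1400 × 0.66×10⁻⁴ × 0.42 = 0.038808 m
Δh = 0.043608 + 0.02205 + 0.038808 = 0.104466 m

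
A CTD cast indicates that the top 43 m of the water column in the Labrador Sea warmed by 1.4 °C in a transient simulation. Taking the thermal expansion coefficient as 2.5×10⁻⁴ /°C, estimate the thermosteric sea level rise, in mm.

15 mm of thermosteric rise

Δh = αΔT·H = 2.5×10⁻⁴ × 1.4 × 43 = 0.01505 m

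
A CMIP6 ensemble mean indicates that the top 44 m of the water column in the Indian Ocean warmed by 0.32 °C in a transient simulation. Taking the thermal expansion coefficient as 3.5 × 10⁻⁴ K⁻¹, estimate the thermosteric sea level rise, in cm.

Δh = αΔT·H = 3.5×10⁻⁴ × 0.32 × 44 = 0.004928 m

about 0.493 cm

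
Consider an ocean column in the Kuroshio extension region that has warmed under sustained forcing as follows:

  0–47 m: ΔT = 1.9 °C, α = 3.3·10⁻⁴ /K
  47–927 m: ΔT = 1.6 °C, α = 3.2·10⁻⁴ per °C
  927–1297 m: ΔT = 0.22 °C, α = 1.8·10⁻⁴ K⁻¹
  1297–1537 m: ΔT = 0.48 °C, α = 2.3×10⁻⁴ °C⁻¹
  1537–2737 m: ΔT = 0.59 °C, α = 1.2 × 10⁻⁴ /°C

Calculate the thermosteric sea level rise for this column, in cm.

Layer 1: 3.3×10⁻⁴ × 1.9 × 47 = 0.029469 m
Layer 2: 880 × 3.2×10⁻⁴ × 1.6 = 0.45056 m
927–1297 m: 1.8×10⁻⁴ × 370 × 0.22 = 0.014652 m
Layer 4: 240 × 0.48 × 2.3×10⁻⁴ = 0.026496 m
1537–2737 m: 1.2×10⁻⁴ × 0.59 × 1200 = 0.08496 m
Δh = 0.029469 + 0.45056 + 0.014652 + 0.026496 + 0.08496 = 0.606137 m ≈ 61 cm

Δh ≈ 61 cm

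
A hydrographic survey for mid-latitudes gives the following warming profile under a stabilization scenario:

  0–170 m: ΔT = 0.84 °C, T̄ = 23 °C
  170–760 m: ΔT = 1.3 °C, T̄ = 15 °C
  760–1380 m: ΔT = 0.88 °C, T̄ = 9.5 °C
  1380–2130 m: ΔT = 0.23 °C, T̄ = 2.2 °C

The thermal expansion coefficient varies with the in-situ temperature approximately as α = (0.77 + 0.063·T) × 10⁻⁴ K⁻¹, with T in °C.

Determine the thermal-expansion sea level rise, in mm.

Layer 1: α = (0.77 + 0.063×23)×10⁻⁴ = 2.219×10⁻⁴ K⁻¹
Layer 2: α = (0.77 + 0.063×15)×10⁻⁴ = 1.715×10⁻⁴ K⁻¹
Layer 3: α = (0.77 + 0.063×9.5)×10⁻⁴ = 1.3685×10⁻⁴ K⁻¹
Layer 4: α = (0.77 + 0.063×2.2)×10⁻⁴ = 0.9086×10⁻⁴ K⁻¹
0–170 m: 2.219×10⁻⁴ × 0.84 × 170 = 0.03168732 m
590 × 1.715×10⁻⁴ × 1.3 = 0.1315405 m
0.88 × 1.3685×10⁻⁴ × 620 = 0.07466536 m
0.23 × 750 × 0.9086×10⁻⁴ = 0.01567335 m
Δh = 0.03168732 + 0.1315405 + 0.07466536 + 0.01567335 = 0.25356653 m ≈ 254 mm

254 mm of thermosteric rise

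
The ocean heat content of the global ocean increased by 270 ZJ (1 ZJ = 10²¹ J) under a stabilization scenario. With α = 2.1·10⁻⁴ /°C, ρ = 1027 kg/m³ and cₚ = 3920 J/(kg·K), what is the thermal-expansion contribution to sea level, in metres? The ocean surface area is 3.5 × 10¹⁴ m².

0.0402 m of thermosteric rise

Per unit area: Q = 270×10²¹ / (3.5×10¹⁴) ≈ 7.714×10⁸ J/m²
Δh = αQ/(ρcₚ) = 2.1×10⁻⁴ × 7.714×10⁸ / (1027 × 3920) ≈ 0.040239 m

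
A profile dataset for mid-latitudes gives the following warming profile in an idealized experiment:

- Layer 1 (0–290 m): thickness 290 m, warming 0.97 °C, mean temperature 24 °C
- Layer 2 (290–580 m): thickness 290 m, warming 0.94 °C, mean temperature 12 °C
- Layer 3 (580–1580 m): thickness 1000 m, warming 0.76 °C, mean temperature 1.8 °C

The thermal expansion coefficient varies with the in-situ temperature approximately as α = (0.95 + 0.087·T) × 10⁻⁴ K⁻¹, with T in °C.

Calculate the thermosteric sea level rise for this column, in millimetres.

220 mm of thermosteric rise

Layer 1: α = (0.95 + 0.087×24)×10⁻⁴ = 3.038×10⁻⁴ K⁻¹
Layer 2: α = (0.95 + 0.087×12)×10⁻⁴ = 1.994×10⁻⁴ K⁻¹
Layer 3: α = (0.95 + 0.087×1.8)×10⁻⁴ = 1.1066×10⁻⁴ K⁻¹
0.97 × 290 × 3.038×10⁻⁴ = 0.08545894 m
Layer 2: 1.994×10⁻⁴ × 290 × 0.94 = 0.05435644 m
580–1580 m: 0.76 × 1.1066×10⁻⁴ × 1000 = 0.0841016 m
Δh = 0.08545894 + 0.05435644 + 0.0841016 = 0.22391698 m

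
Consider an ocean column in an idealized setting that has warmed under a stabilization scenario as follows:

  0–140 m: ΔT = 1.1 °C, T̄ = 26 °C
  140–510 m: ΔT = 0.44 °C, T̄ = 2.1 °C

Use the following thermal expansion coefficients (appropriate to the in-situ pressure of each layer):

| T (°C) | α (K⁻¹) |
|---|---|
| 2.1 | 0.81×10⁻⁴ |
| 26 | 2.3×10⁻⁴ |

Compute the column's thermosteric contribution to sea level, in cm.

about 4.9 cm

Layer 1 at 26 °C → α = 2.3×10⁻⁴ K⁻¹
Layer 2 at 2.1 °C → α = 0.81×10⁻⁴ K⁻¹
Layer 1: 140 × 1.1 × 2.3×10⁻⁴ = 0.03542 m
0.81×10⁻⁴ × 0.44 × 370 = 0.0131868 m
Δh = 0.03542 + 0.0131868 = 0.0486068 m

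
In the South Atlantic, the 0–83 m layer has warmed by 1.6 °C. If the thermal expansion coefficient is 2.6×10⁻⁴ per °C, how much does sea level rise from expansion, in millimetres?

Δh = 35 mm

Δh = αΔT·H = 2.6×10⁻⁴ × 1.6 × 83 = 0.034528 m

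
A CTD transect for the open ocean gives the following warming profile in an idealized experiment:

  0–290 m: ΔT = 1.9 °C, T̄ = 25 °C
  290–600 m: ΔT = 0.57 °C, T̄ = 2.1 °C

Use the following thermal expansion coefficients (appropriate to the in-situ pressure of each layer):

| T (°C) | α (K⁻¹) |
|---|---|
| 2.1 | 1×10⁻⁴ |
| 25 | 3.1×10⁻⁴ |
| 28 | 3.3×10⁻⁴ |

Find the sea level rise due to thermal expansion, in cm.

Layer 1 at 25 °C → α = 3.1×10⁻⁴ K⁻¹
Layer 2 at 2.1 °C → α = 1×10⁻⁴ K⁻¹
0–290 m: 3.1×10⁻⁴ × 290 × 1.9 = 0.17081 m
Layer 2: 0.57 × 1×10⁻⁴ × 310 = 0.01767 m
Δh = 0.17081 + 0.01767 = 0.18848 m

Δh ≈ 18.8 cm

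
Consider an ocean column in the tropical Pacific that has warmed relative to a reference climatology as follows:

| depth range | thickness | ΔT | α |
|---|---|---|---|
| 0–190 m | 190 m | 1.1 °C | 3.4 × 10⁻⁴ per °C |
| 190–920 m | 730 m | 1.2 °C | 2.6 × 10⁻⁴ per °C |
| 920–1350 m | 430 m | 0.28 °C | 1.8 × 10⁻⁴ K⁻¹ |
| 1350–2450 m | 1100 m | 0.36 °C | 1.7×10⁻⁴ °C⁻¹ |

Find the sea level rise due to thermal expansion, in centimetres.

3.4×10⁻⁴ × 190 × 1.1 = 0.07106 m
190–920 m: 1.2 × 2.6×10⁻⁴ × 730 = 0.22776 m
Layer 3: 0.28 × 430 × 1.8×10⁻⁴ = 0.021672 m
1350–2450 m: 0.36 × 1100 × 1.7×10⁻⁴ = 0.06732 m
Δh = 0.07106 + 0.22776 + 0.021672 + 0.06732 = 0.387812 m

38.8 cm of thermosteric rise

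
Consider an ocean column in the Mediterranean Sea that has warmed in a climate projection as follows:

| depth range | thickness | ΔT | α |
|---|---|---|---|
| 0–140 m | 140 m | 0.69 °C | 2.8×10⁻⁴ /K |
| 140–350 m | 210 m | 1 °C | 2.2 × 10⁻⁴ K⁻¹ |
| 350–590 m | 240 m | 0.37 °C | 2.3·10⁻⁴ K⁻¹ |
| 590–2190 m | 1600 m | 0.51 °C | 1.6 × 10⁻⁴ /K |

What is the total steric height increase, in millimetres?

Δh = 224 mm

Layer 1: 140 × 2.8×10⁻⁴ × 0.69 = 0.027048 m
140–350 m: 2.2×10⁻⁴ × 210 × 1 = 0.04620 m
350–590 m: 240 × 0.37 × 2.3×10⁻⁴ = 0.020424 m
590–2190 m: 1.6×10⁻⁴ × 0.51 × 1600 = 0.13056 m
Δh = 0.027048 + 0.04620 + 0.020424 + 0.13056 = 0.224232 m ≈ 224 mm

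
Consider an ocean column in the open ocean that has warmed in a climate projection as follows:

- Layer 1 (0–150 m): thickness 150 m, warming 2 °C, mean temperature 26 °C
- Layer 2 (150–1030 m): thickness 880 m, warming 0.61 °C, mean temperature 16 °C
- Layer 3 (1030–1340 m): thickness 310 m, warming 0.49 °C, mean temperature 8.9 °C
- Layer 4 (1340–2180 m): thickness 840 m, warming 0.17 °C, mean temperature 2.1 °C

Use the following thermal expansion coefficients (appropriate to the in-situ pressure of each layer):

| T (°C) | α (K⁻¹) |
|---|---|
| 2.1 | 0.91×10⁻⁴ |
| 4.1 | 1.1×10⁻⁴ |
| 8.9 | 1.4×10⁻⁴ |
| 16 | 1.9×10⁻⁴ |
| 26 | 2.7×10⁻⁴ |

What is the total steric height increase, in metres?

Layer 1 at 26 °C → α = 2.7×10⁻⁴ K⁻¹
Layer 2 at 16 °C → α = 1.9×10⁻⁴ K⁻¹
Layer 3 at 8.9 °C → α = 1.4×10⁻⁴ K⁻¹
Layer 4 at 2.1 °C → α = 0.91×10⁻⁴ K⁻¹
2.7×10⁻⁴ × 150 × 2 = 0.08100 m
150–1030 m: 880 × 0.61 × 1.9×10⁻⁴ = 0.101992 m
1030–1340 m: 1.4×10⁻⁴ × 310 × 0.49 = 0.021266 m
1340–2180 m: 0.17 × 0.91×10⁻⁴ × 840 = 0.0129948 m
Δh = 0.08100 + 0.101992 + 0.021266 + 0.0129948 = 0.2172528 m

Δh ≈ 0.217 m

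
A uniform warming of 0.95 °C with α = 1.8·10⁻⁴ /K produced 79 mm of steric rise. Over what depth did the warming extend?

H = Δh/(αΔT) = 0.079 / (1.8×10⁻⁴ × 0.95) ≈ 462.0 m

462 m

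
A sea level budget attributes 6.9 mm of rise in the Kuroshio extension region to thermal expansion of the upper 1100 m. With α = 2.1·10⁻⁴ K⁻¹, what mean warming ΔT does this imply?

ΔT = Δh/(αH) = 0.0069 / (2.1×10⁻⁴ × 1100) ≈ 0.02987 K

about 0.030 K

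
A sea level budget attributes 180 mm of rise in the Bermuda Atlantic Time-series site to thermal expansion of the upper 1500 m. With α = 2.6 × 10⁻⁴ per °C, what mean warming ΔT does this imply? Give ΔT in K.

ΔT = Δh/(αH) = 0.18 / (2.6×10⁻⁴ × 1500) ≈ 0.4615 K

about 0.46 K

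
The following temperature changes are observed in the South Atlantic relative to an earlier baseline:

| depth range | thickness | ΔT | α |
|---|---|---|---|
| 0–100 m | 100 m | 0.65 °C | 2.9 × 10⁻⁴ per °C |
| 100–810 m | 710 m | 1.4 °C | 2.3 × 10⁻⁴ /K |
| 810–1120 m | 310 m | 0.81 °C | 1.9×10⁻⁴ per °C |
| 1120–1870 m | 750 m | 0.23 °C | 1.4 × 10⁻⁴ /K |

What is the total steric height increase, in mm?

0–100 m: 100 × 2.9×10⁻⁴ × 0.65 = 0.01885 m
2.3×10⁻⁴ × 1.4 × 710 = 0.22862 m
310 × 1.9×10⁻⁴ × 0.81 = 0.047709 m
0.23 × 750 × 1.4×10⁻⁴ = 0.02415 m
Δh = 0.01885 + 0.22862 + 0.047709 + 0.02415 = 0.319329 m

319 mm of thermosteric rise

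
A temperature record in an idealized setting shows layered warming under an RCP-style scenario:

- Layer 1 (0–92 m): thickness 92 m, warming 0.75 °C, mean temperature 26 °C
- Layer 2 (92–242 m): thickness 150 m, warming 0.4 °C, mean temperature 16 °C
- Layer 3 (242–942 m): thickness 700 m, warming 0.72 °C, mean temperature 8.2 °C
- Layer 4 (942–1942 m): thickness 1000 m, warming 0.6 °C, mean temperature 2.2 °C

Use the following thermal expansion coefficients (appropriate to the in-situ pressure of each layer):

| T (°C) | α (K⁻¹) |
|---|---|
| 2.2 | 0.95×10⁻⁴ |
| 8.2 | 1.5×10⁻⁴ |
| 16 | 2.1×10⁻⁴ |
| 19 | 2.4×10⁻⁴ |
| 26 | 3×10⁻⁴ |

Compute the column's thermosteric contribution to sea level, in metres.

Layer 1 at 26 °C → α = 3×10⁻⁴ K⁻¹
Layer 2 at 16 °C → α = 2.1×10⁻⁴ K⁻¹
Layer 3 at 8.2 °C → α = 1.5×10⁻⁴ K⁻¹
Layer 4 at 2.2 °C → α = 0.95×10⁻⁴ K⁻¹
Layer 1: 92 × 0.75 × 3×10⁻⁴ = 0.02070 m
Layer 2: 0.4 × 2.1×10⁻⁴ × 150 = 0.01260 m
0.72 × 1.5×10⁻⁴ × 700 = 0.07560 m
Layer 4: 0.6 × 1000 × 0.95×10⁻⁴ = 0.05700 m
Δh = 0.02070 + 0.01260 + 0.07560 + 0.05700 = 0.16590 m ≈ 0.17 m

about 0.17 m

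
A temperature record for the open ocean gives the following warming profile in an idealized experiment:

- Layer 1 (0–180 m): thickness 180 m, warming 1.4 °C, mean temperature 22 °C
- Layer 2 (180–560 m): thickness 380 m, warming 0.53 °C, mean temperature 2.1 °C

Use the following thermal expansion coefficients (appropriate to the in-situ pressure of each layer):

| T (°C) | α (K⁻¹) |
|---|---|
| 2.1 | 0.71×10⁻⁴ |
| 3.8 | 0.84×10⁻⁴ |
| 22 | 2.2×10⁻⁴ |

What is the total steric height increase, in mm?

Layer 1 at 22 °C → α = 2.2×10⁻⁴ K⁻¹
Layer 2 at 2.1 °C → α = 0.71×10⁻⁴ K⁻¹
1.4 × 180 × 2.2×10⁻⁴ = 0.05544 m
0.53 × 380 × 0.71×10⁻⁴ = 0.0142994 m
Δh = 0.05544 + 0.0142994 = 0.0697394 m

Δh = 69.7 mm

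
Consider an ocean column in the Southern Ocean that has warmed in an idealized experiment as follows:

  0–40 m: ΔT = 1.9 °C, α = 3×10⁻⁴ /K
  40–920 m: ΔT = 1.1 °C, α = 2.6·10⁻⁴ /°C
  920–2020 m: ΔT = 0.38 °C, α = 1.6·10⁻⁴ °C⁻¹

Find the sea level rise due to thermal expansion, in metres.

0–40 m: 1.9 × 3×10⁻⁴ × 40 = 0.02280 m
40–920 m: 880 × 1.1 × 2.6×10⁻⁴ = 0.25168 m
920–2020 m: 1100 × 0.38 × 1.6×10⁻⁴ = 0.06688 m
Δh = 0.02280 + 0.25168 + 0.06688 = 0.34136 m

0.34 m of thermosteric rise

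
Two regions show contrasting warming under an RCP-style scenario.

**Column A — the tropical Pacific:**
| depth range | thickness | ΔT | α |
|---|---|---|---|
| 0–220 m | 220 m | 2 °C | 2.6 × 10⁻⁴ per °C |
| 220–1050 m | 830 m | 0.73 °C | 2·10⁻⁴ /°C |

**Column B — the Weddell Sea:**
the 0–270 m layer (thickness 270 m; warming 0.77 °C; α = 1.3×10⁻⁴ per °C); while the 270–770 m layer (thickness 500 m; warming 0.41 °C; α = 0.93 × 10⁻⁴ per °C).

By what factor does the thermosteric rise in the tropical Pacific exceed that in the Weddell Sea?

A Layer 1: 220 × 2 × 2.6×10⁻⁴ = 0.11440 m
A 220–1050 m: 0.73 × 2×10⁻⁴ × 830 = 0.12118 m
A total: 0.23558 m
B Layer 1: 1.3×10⁻⁴ × 270 × 0.77 = 0.027027 m
B Layer 2: 0.41 × 0.93×10⁻⁴ × 500 = 0.019065 m
B total: 0.046092 m
Ratio: 0.23558 / 0.046092 ≈ 5.111

a factor of 5.1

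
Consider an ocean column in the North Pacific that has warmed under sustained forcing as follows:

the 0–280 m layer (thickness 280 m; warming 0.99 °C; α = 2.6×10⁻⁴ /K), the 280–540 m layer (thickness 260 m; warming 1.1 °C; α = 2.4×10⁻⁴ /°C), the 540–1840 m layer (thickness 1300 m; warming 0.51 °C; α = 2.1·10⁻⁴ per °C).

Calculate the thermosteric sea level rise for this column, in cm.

28 cm of thermosteric rise

280 × 2.6×10⁻⁴ × 0.99 = 0.072072 m
2.4×10⁻⁴ × 260 × 1.1 = 0.06864 m
Layer 3: 1300 × 2.1×10⁻⁴ × 0.51 = 0.13923 m
Δh = 0.072072 + 0.06864 + 0.13923 = 0.279942 m ≈ 28 cm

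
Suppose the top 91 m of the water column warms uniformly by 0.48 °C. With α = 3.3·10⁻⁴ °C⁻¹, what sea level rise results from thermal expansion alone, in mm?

Δh = αΔT·H = 3.3×10⁻⁴ × 0.48 × 91 = 0.0144144 m

about 14.4 mm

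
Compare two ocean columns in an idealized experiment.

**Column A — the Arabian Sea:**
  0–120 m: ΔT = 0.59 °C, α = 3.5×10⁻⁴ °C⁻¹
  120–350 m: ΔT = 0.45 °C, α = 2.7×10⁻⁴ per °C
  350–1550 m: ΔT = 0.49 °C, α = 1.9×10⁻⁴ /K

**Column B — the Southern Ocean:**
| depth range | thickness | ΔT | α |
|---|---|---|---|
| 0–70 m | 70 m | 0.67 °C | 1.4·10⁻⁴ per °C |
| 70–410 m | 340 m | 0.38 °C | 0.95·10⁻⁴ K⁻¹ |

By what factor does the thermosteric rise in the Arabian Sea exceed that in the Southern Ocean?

≈ 8.7×

A 0–120 m: 3.5×10⁻⁴ × 120 × 0.59 = 0.02478 m
A Layer 2: 2.7×10⁻⁴ × 0.45 × 230 = 0.027945 m
A 0.49 × 1200 × 1.9×10⁻⁴ = 0.11172 m
A total: 0.164445 m
B 0–70 m: 70 × 1.4×10⁻⁴ × 0.67 = 0.006566 m
B 0.95×10⁻⁴ × 340 × 0.38 = 0.012274 m
B total: 0.01884 m
Ratio: 0.164445 / 0.01884 ≈ 8.729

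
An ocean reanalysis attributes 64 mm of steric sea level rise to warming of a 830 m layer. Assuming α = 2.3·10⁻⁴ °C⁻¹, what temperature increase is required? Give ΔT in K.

ΔT ≈ 0.335 K

ΔT = Δh/(αH) = 0.064 / (2.3×10⁻⁴ × 830) ≈ 0.3353 K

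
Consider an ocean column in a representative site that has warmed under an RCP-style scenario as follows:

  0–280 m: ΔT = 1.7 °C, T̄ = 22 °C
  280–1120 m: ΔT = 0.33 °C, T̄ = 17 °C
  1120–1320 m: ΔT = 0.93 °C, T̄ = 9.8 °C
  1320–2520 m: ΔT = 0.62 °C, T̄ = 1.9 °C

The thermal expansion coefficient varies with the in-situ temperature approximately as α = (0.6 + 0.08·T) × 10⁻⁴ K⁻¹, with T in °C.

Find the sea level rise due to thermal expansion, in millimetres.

Layer 1: α = (0.6 + 0.08×22)×10⁻⁴ = 2.36×10⁻⁴ K⁻¹
Layer 2: α = (0.6 + 0.08×17)×10⁻⁴ = 1.96×10⁻⁴ K⁻¹
Layer 3: α = (0.6 + 0.08×9.8)×10⁻⁴ = 1.384×10⁻⁴ K⁻¹
Layer 4: α = (0.6 + 0.08×1.9)×10⁻⁴ = 0.752×10⁻⁴ K⁻¹
0–280 m: 1.7 × 2.36×10⁻⁴ × 280 = 0.112336 m
Layer 2: 840 × 1.96×10⁻⁴ × 0.33 = 0.0543312 m
0.93 × 200 × 1.384×10⁻⁴ = 0.0257424 m
Layer 4: 0.62 × 1200 × 0.752×10⁻⁴ = 0.0559488 m
Δh = 0.112336 + 0.0543312 + 0.0257424 + 0.0559488 = 0.2483584 m

Δh = 250 mm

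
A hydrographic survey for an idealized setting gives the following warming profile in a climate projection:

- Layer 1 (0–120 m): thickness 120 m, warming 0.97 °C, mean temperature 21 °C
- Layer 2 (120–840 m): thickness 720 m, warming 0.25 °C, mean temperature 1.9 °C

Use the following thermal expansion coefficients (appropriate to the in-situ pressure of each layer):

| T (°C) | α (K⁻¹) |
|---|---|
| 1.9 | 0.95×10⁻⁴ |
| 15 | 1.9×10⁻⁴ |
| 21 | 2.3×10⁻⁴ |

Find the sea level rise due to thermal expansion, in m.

Δh ≈ 0.0439 m

Layer 1 at 21 °C → α = 2.3×10⁻⁴ K⁻¹
Layer 2 at 1.9 °C → α = 0.95×10⁻⁴ K⁻¹
0–120 m: 120 × 2.3×10⁻⁴ × 0.97 = 0.026772 m
0.95×10⁻⁴ × 720 × 0.25 = 0.01710 m
Δh = 0.026772 + 0.01710 = 0.043872 m ≈ 0.0439 m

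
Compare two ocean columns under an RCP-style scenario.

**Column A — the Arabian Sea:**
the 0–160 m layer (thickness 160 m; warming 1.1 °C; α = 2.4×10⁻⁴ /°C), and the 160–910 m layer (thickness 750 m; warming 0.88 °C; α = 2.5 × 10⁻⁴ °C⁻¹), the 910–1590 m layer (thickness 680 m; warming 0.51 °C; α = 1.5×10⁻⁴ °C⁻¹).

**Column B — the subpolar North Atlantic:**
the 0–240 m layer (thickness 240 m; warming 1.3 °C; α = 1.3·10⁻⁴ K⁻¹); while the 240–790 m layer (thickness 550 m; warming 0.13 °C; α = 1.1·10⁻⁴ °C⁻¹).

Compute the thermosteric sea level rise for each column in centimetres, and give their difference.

A Layer 1: 1.1 × 2.4×10⁻⁴ × 160 = 0.04224 m
A 750 × 2.5×10⁻⁴ × 0.88 = 0.16500 m
A 910–1590 m: 1.5×10⁻⁴ × 0.51 × 680 = 0.05202 m
A total: 0.25926 m
B Layer 1: 1.3×10⁻⁴ × 240 × 1.3 = 0.04056 m
B 240–790 m: 550 × 0.13 × 1.1×10⁻⁴ = 0.007865 m
B total: 0.048425 m
Difference: 0.25926 − 0.048425 = 0.210835 m

Δh_A ≈ 25.9 cm, Δh_B ≈ 4.84 cm; difference ≈ 21.1 cm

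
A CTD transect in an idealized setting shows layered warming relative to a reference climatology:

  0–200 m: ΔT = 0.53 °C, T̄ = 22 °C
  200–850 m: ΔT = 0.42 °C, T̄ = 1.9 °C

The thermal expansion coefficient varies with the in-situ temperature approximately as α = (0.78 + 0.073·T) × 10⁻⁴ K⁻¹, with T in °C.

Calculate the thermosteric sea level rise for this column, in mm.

Layer 1: α = (0.78 + 0.073×22)×10⁻⁴ = 2.386×10⁻⁴ K⁻¹
Layer 2: α = (0.78 + 0.073×1.9)×10⁻⁴ = 0.9187×10⁻⁴ K⁻¹
Layer 1: 2.386×10⁻⁴ × 200 × 0.53 = 0.0252916 m
200–850 m: 0.42 × 0.9187×10⁻⁴ × 650 = 0.02508051 m
Δh = 0.0252916 + 0.02508051 = 0.05037211 m ≈ 50 mm

Δh ≈ 50 mm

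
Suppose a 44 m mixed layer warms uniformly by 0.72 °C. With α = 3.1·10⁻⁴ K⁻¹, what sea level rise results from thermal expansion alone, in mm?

9.82 mm of thermosteric rise

Δh = αΔT·H = 3.1×10⁻⁴ × 0.72 × 44 = 0.0098208 m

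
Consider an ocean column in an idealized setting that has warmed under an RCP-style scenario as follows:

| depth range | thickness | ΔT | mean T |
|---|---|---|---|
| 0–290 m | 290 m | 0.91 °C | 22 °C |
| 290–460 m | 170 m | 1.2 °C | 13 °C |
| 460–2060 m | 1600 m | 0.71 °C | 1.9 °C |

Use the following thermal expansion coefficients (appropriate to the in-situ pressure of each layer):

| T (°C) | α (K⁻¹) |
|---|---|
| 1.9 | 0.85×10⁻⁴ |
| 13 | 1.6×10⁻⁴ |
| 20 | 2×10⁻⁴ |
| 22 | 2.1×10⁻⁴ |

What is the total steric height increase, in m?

Layer 1 at 22 °C → α = 2.1×10⁻⁴ K⁻¹
Layer 2 at 13 °C → α = 1.6×10⁻⁴ K⁻¹
Layer 3 at 1.9 °C → α = 0.85×10⁻⁴ K⁻¹
290 × 0.91 × 2.1×10⁻⁴ = 0.055419 m
290–460 m: 170 × 1.6×10⁻⁴ × 1.2 = 0.03264 m
1600 × 0.85×10⁻⁴ × 0.71 = 0.09656 m
Δh = 0.055419 + 0.03264 + 0.09656 = 0.184619 m

0.185 m of thermosteric rise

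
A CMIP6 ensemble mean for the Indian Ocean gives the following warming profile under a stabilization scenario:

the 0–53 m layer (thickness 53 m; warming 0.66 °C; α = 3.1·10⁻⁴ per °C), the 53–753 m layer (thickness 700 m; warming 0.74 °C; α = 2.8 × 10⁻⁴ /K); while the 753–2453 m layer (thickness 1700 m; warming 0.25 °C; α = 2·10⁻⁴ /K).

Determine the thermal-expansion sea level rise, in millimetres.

3.1×10⁻⁴ × 53 × 0.66 = 0.0108438 m
53–753 m: 2.8×10⁻⁴ × 700 × 0.74 = 0.14504 m
Layer 3: 2×10⁻⁴ × 1700 × 0.25 = 0.08500 m
Δh = 0.0108438 + 0.14504 + 0.08500 = 0.2408838 m ≈ 241 mm

241 mm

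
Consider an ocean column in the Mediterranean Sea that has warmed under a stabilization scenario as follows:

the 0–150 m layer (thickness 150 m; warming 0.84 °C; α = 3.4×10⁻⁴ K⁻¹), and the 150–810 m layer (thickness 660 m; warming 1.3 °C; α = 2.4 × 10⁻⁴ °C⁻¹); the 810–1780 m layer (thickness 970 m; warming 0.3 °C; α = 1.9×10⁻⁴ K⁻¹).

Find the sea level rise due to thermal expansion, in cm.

150 × 3.4×10⁻⁴ × 0.84 = 0.04284 m
1.3 × 660 × 2.4×10⁻⁴ = 0.20592 m
970 × 0.3 × 1.9×10⁻⁴ = 0.05529 m
Δh = 0.04284 + 0.20592 + 0.05529 = 0.30405 m

Δh = 30.4 cm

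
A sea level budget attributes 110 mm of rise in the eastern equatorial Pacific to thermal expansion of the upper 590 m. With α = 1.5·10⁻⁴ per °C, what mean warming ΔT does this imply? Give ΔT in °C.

1.24 °C

ΔT = Δh/(αH) = 0.11 / (1.5×10⁻⁴ × 590) ≈ 1.243 °C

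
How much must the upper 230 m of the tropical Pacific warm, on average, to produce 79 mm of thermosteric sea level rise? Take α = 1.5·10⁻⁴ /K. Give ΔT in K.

ΔT = Δh/(αH) = 0.079 / (1.5×10⁻⁴ × 230) ≈ 2.290 K

2.3 K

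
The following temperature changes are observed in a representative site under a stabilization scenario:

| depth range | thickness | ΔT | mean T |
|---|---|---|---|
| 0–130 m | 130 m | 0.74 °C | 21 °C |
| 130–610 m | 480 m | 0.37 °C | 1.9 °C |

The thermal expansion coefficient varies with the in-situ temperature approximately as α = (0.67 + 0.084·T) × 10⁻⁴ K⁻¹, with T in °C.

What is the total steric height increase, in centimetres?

Layer 1: α = (0.67 + 0.084×21)×10⁻⁴ = 2.434×10⁻⁴ K⁻¹
Layer 2: α = (0.67 + 0.084×1.9)×10⁻⁴ = 0.8296×10⁻⁴ K⁻¹
130 × 0.74 × 2.434×10⁻⁴ = 0.02341508 m
Layer 2: 480 × 0.37 × 0.8296×10⁻⁴ = 0.014733696 m
Δh = 0.02341508 + 0.014733696 = 0.038148776 m

3.8 cm of thermosteric rise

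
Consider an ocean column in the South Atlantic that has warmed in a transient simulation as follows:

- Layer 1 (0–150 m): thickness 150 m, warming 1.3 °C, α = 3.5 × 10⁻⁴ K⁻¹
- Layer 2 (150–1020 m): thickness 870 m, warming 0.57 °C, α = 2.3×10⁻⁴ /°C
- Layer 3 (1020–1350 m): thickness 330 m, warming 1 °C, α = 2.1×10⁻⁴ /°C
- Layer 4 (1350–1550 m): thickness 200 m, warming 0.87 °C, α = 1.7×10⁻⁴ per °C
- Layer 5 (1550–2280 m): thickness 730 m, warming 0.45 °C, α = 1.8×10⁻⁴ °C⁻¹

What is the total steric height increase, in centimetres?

about 34 cm

0–150 m: 3.5×10⁻⁴ × 150 × 1.3 = 0.06825 m
150–1020 m: 0.57 × 870 × 2.3×10⁻⁴ = 0.114057 m
1 × 330 × 2.1×10⁻⁴ = 0.06930 m
0.87 × 1.7×10⁻⁴ × 200 = 0.02958 m
730 × 1.8×10⁻⁴ × 0.45 = 0.05913 m
Δh = 0.06825 + 0.114057 + 0.06930 + 0.02958 + 0.05913 = 0.340317 m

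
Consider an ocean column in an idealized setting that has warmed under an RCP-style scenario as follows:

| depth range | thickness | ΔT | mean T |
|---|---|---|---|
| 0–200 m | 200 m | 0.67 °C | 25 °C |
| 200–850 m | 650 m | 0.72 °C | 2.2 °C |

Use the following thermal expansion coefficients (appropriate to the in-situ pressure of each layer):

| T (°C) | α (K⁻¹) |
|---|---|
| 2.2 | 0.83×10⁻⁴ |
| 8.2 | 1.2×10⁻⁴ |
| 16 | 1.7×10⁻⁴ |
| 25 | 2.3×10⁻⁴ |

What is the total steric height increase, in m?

Layer 1 at 25 °C → α = 2.3×10⁻⁴ K⁻¹
Layer 2 at 2.2 °C → α = 0.83×10⁻⁴ K⁻¹
0–200 m: 200 × 0.67 × 2.3×10⁻⁴ = 0.03082 m
Layer 2: 0.72 × 650 × 0.83×10⁻⁴ = 0.038844 m
Δh = 0.03082 + 0.038844 = 0.069664 m

about 0.0697 m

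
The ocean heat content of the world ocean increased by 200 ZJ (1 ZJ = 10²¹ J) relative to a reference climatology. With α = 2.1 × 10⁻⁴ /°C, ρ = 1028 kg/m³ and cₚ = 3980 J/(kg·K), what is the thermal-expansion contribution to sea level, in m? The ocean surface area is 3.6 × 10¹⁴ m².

Per unit area: Q = 200×10²¹ / (3.6×10¹⁴) ≈ 5.556×10⁸ J/m²
Δh = αQ/(ρcₚ) = 2.1×10⁻⁴ × 5.556×10⁸ / (1028 × 3980) ≈ 0.028517 m

0.0285 m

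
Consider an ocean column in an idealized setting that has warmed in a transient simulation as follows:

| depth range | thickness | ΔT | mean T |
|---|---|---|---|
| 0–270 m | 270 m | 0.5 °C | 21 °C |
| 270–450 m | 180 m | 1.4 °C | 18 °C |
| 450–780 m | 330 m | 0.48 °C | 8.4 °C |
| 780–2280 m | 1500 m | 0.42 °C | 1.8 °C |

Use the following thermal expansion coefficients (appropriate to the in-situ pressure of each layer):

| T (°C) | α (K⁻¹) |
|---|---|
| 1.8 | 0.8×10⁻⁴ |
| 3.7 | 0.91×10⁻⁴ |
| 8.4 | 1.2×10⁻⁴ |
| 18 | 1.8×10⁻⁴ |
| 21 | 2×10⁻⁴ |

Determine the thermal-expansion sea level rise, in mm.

140 mm

Layer 1 at 21 °C → α = 2×10⁻⁴ K⁻¹
Layer 2 at 18 °C → α = 1.8×10⁻⁴ K⁻¹
Layer 3 at 8.4 °C → α = 1.2×10⁻⁴ K⁻¹
Layer 4 at 1.8 °C → α = 0.8×10⁻⁴ K⁻¹
0–270 m: 0.5 × 270 × 2×10⁻⁴ = 0.02700 m
1.8×10⁻⁴ × 1.4 × 180 = 0.04536 m
Layer 3: 0.48 × 330 × 1.2×10⁻⁴ = 0.019008 m
0.8×10⁻⁴ × 0.42 × 1500 = 0.05040 m
Δh = 0.02700 + 0.04536 + 0.019008 + 0.05040 = 0.141768 m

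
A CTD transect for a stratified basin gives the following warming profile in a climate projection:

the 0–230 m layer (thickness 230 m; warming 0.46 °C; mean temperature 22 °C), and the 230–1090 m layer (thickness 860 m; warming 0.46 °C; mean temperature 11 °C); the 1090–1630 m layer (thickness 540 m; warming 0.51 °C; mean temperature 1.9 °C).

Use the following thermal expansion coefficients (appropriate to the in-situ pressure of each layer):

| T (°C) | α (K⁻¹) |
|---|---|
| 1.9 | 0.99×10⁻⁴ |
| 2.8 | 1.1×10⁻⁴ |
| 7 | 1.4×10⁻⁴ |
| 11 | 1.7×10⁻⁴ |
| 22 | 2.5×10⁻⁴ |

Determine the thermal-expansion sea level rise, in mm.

Layer 1 at 22 °C → α = 2.5×10⁻⁴ K⁻¹
Layer 2 at 11 °C → α = 1.7×10⁻⁴ K⁻¹
Layer 3 at 1.9 °C → α = 0.99×10⁻⁴ K⁻¹
0.46 × 2.5×10⁻⁴ × 230 = 0.02645 m
Layer 2: 0.46 × 860 × 1.7×10⁻⁴ = 0.067252 m
540 × 0.99×10⁻⁴ × 0.51 = 0.0272646 m
Δh = 0.02645 + 0.067252 + 0.0272646 = 0.1209666 m

about 121 mm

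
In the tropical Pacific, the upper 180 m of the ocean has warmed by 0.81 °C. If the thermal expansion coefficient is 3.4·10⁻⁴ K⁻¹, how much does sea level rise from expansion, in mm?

Δh = αΔT·H = 3.4×10⁻⁴ × 0.81 × 180 = 0.049572 m

about 49.6 mm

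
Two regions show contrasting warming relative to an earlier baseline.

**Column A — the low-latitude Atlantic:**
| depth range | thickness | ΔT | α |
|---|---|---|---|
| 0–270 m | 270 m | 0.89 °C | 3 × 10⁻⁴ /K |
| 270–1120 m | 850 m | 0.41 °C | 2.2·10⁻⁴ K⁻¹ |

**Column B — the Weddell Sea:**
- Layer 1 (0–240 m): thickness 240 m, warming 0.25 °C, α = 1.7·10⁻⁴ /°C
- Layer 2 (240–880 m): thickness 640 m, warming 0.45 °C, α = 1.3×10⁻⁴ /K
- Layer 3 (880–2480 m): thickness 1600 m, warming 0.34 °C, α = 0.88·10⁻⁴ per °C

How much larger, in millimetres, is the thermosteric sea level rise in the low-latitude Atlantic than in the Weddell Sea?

A Layer 1: 3×10⁻⁴ × 0.89 × 270 = 0.07209 m
A 850 × 0.41 × 2.2×10⁻⁴ = 0.07667 m
A total: 0.14876 m
B 0–240 m: 0.25 × 1.7×10⁻⁴ × 240 = 0.01020 m
B Layer 2: 0.45 × 1.3×10⁻⁴ × 640 = 0.03744 m
B 880–2480 m: 1600 × 0.88×10⁻⁴ × 0.34 = 0.047872 m
B total: 0.095512 m
Difference: 0.14876 − 0.095512 = 0.053248 m

53.2 mm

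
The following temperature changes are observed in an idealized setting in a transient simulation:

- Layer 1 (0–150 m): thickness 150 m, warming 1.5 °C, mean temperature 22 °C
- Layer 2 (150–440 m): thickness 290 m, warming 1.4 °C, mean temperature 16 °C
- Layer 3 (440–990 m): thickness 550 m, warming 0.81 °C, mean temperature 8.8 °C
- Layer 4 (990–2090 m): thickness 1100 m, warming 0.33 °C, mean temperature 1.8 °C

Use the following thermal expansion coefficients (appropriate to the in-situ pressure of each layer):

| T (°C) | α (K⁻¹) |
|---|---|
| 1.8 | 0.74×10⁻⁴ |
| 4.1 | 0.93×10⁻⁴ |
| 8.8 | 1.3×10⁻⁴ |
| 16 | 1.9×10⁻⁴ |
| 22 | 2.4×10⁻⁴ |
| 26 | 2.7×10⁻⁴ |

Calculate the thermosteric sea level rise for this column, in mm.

Δh ≈ 216 mm

Layer 1 at 22 °C → α = 2.4×10⁻⁴ K⁻¹
Layer 2 at 16 °C → α = 1.9×10⁻⁴ K⁻¹
Layer 3 at 8.8 °C → α = 1.3×10⁻⁴ K⁻¹
Layer 4 at 1.8 °C → α = 0.74×10⁻⁴ K⁻¹
150 × 1.5 × 2.4×10⁻⁴ = 0.05400 m
150–440 m: 290 × 1.4 × 1.9×10⁻⁴ = 0.07714 m
550 × 0.81 × 1.3×10⁻⁴ = 0.057915 m
0.74×10⁻⁴ × 1100 × 0.33 = 0.026862 m
Δh = 0.05400 + 0.07714 + 0.057915 + 0.026862 = 0.215917 m ≈ 216 mm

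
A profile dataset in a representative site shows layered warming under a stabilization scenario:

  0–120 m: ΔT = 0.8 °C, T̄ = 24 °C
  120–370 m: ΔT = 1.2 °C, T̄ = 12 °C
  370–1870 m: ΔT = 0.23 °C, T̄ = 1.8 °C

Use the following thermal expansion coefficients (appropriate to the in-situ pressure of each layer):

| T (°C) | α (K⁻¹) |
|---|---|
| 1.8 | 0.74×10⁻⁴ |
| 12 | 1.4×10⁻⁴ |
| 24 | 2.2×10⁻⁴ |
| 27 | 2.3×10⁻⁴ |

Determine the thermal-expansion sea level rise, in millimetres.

88.7 mm

Layer 1 at 24 °C → α = 2.2×10⁻⁴ K⁻¹
Layer 2 at 12 °C → α = 1.4×10⁻⁴ K⁻¹
Layer 3 at 1.8 °C → α = 0.74×10⁻⁴ K⁻¹
Layer 1: 0.8 × 2.2×10⁻⁴ × 120 = 0.02112 m
Layer 2: 1.2 × 1.4×10⁻⁴ × 250 = 0.04200 m
0.74×10⁻⁴ × 1500 × 0.23 = 0.02553 m
Δh = 0.02112 + 0.04200 + 0.02553 = 0.08865 m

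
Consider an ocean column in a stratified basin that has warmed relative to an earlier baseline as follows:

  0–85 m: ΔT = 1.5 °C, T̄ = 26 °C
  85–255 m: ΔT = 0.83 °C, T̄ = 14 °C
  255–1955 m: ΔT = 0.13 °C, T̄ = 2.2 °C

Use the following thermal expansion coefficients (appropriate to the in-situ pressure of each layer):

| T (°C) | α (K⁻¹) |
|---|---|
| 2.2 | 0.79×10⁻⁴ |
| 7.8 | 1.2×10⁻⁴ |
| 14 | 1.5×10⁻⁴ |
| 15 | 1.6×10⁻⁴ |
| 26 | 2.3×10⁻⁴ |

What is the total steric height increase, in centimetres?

Layer 1 at 26 °C → α = 2.3×10⁻⁴ K⁻¹
Layer 2 at 14 °C → α = 1.5×10⁻⁴ K⁻¹
Layer 3 at 2.2 °C → α = 0.79×10⁻⁴ K⁻¹
Layer 1: 85 × 2.3×10⁻⁴ × 1.5 = 0.029325 m
Layer 2: 0.83 × 170 × 1.5×10⁻⁴ = 0.021165 m
Layer 3: 0.79×10⁻⁴ × 1700 × 0.13 = 0.017459 m
Δh = 0.029325 + 0.021165 + 0.017459 = 0.067949 m

Δh = 6.8 cm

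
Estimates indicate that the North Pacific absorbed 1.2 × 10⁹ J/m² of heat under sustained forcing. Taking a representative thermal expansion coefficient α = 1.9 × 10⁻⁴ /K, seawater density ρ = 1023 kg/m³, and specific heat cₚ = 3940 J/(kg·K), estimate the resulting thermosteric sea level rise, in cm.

about 5.66 cm

Δh = αQ/(ρcₚ) = 1.9×10⁻⁴ × 1.2×10⁹ / (1023 × 3940) ≈ 0.056567 m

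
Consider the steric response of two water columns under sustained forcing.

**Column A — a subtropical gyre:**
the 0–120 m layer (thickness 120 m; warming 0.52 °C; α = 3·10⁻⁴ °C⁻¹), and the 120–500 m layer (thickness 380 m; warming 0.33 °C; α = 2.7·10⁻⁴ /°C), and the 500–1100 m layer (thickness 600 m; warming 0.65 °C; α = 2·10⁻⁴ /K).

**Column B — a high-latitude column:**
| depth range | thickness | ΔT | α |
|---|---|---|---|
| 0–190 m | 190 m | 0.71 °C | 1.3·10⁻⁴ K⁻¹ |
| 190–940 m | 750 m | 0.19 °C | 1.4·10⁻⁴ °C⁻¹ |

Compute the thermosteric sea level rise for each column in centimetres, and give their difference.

A: 13 cm; B: 3.7 cm; difference 9.3 cm

A 0–120 m: 3×10⁻⁴ × 0.52 × 120 = 0.01872 m
A 120–500 m: 2.7×10⁻⁴ × 380 × 0.33 = 0.033858 m
A 500–1100 m: 600 × 0.65 × 2×10⁻⁴ = 0.07800 m
A total: 0.130578 m
B 0–190 m: 0.71 × 1.3×10⁻⁴ × 190 = 0.017537 m
B 1.4×10⁻⁴ × 0.19 × 750 = 0.01995 m
B total: 0.037487 m
Difference: 0.130578 − 0.037487 = 0.093091 m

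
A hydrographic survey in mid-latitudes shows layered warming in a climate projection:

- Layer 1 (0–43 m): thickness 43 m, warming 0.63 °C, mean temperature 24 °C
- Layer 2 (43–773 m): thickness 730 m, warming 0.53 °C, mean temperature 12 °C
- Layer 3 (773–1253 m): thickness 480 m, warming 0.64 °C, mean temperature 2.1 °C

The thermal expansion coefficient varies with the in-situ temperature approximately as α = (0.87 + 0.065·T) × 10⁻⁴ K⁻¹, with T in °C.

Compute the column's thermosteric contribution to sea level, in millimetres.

Δh = 100 mm

Layer 1: α = (0.87 + 0.065×24)×10⁻⁴ = 2.43×10⁻⁴ K⁻¹
Layer 2: α = (0.87 + 0.065×12)×10⁻⁴ = 1.65×10⁻⁴ K⁻¹
Layer 3: α = (0.87 + 0.065×2.1)×10⁻⁴ = 1.0065×10⁻⁴ K⁻¹
2.43×10⁻⁴ × 43 × 0.63 = 0.00658287 m
43–773 m: 0.53 × 730 × 1.65×10⁻⁴ = 0.0638385 m
773–1253 m: 0.64 × 480 × 1.0065×10⁻⁴ = 0.03091968 m
Δh = 0.00658287 + 0.0638385 + 0.03091968 = 0.10134105 m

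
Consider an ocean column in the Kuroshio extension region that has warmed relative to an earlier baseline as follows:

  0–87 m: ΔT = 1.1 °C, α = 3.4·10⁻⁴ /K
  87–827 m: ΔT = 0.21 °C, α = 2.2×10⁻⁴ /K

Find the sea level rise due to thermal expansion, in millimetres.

Layer 1: 87 × 3.4×10⁻⁴ × 1.1 = 0.032538 m
87–827 m: 740 × 2.2×10⁻⁴ × 0.21 = 0.034188 m
Δh = 0.032538 + 0.034188 = 0.066726 m

about 66.7 mm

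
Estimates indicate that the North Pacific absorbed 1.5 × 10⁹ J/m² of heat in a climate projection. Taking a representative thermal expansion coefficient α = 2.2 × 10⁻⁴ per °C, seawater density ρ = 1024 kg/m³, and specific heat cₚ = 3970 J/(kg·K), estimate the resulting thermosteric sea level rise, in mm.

Δh ≈ 81.2 mm

Δh = αQ/(ρcₚ) = 2.2×10⁻⁴ × 1.5×10⁹ / (1024 × 3970) ≈ 0.081175 m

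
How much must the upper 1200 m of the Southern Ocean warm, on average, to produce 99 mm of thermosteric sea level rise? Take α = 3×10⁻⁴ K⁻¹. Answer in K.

ΔT = Δh/(αH) = 0.099 / (3×10⁻⁴ × 1200) = 0.2750 K

ΔT ≈ 0.275 K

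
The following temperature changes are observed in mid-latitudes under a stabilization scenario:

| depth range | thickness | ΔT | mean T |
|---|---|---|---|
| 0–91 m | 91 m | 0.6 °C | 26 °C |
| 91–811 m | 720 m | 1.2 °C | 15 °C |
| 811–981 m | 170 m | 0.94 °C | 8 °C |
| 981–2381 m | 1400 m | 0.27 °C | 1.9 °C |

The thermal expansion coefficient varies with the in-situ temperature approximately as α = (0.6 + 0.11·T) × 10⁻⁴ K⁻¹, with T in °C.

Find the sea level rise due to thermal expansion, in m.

0.268 m

Layer 1: α = (0.6 + 0.11×26)×10⁻⁴ = 3.46×10⁻⁴ K⁻¹
Layer 2: α = (0.6 + 0.11×15)×10⁻⁴ = 2.25×10⁻⁴ K⁻¹
Layer 3: α = (0.6 + 0.11×8)×10⁻⁴ = 1.48×10⁻⁴ K⁻¹
Layer 4: α = (0.6 + 0.11×1.9)×10⁻⁴ = 0.809×10⁻⁴ K⁻¹
91 × 0.6 × 3.46×10⁻⁴ = 0.0188916 m
91–811 m: 2.25×10⁻⁴ × 1.2 × 720 = 0.19440 m
Layer 3: 0.94 × 1.48×10⁻⁴ × 170 = 0.0236504 m
981–2381 m: 1400 × 0.809×10⁻⁴ × 0.27 = 0.0305802 m
Δh = 0.0188916 + 0.19440 + 0.0236504 + 0.0305802 = 0.2675222 m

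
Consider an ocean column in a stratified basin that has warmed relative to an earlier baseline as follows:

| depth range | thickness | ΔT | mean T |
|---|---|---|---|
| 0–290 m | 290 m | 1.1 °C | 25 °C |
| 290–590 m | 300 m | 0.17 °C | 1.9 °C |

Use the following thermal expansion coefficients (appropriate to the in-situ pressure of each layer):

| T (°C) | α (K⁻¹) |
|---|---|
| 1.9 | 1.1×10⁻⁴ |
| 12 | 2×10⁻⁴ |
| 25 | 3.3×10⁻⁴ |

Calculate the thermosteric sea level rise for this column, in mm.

about 111 mm

Layer 1 at 25 °C → α = 3.3×10⁻⁴ K⁻¹
Layer 2 at 1.9 °C → α = 1.1×10⁻⁴ K⁻¹
1.1 × 290 × 3.3×10⁻⁴ = 0.10527 m
Layer 2: 1.1×10⁻⁴ × 0.17 × 300 = 0.00561 m
Δh = 0.10527 + 0.00561 = 0.11088 m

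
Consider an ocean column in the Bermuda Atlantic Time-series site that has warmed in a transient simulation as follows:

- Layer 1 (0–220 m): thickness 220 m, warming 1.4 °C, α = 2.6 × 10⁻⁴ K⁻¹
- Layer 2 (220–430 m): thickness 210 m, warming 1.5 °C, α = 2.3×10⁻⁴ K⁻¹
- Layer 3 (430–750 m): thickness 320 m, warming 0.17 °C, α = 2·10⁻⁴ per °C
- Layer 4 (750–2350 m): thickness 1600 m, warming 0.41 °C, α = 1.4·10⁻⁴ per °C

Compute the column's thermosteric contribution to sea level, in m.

0–220 m: 220 × 1.4 × 2.6×10⁻⁴ = 0.08008 m
220–430 m: 1.5 × 2.3×10⁻⁴ × 210 = 0.07245 m
0.17 × 320 × 2×10⁻⁴ = 0.01088 m
750–2350 m: 1.4×10⁻⁴ × 0.41 × 1600 = 0.09184 m
Δh = 0.08008 + 0.07245 + 0.01088 + 0.09184 = 0.25525 m

0.26 m of thermosteric rise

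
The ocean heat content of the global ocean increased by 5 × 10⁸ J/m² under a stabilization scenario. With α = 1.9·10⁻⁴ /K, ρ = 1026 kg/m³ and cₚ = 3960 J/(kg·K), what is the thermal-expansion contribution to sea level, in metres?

Δh ≈ 0.023 m

Δh = αQ/(ρcₚ) = 1.9×10⁻⁴ × 5×10⁸ / (1026 × 3960) ≈ 0.023382 m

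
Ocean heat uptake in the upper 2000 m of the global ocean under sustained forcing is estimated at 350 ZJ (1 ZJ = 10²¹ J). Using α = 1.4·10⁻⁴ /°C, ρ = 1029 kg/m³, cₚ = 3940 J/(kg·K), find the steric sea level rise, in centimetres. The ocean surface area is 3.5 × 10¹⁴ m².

Per unit area: Q = 350×10²¹ / (3.5×10¹⁴) = 1×10⁹ J/m²
Δh = αQ/(ρcₚ) = 1.4×10⁻⁴ × 1×10⁹ / (1029 × 3940) ≈ 0.034532 m

3.45 cm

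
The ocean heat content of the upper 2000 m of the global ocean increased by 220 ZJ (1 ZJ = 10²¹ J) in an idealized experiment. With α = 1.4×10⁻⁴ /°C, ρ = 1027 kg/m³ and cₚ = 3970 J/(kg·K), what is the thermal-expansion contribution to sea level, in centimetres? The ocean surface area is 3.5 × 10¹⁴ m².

Per unit area: Q = 220×10²¹ / (3.5×10¹⁴) ≈ 6.286×10⁸ J/m²
Δh = αQ/(ρcₚ) = 1.4×10⁻⁴ × 6.286×10⁸ / (1027 × 3970) ≈ 0.021584 m

Δh = 2.16 cm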